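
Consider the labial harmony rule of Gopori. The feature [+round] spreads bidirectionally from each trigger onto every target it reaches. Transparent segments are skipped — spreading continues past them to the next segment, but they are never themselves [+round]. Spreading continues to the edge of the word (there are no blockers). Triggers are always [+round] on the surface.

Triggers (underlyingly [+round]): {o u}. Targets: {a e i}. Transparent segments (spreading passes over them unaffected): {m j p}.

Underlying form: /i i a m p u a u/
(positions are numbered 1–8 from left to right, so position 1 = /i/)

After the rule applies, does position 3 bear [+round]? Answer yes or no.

From /u/ at 6 rightward: 7 /a/ → [+round]; 8 /u/ is itself a trigger — this domain ends here.
From /u/ at 6 leftward: 5 /p/ transparent; 4 /m/ transparent; 3 /a/ → [+round]; 2 /i/ → [+round]; 1 /i/ → [+round]; word edge.
From /u/ at 8 rightward: word edge.
From /u/ at 8 leftward: 7 /a/ → [+round]; 6 /u/ is itself a trigger — this domain ends here.
[+round] positions on the surface: 1 2 3 6 7 8.

yes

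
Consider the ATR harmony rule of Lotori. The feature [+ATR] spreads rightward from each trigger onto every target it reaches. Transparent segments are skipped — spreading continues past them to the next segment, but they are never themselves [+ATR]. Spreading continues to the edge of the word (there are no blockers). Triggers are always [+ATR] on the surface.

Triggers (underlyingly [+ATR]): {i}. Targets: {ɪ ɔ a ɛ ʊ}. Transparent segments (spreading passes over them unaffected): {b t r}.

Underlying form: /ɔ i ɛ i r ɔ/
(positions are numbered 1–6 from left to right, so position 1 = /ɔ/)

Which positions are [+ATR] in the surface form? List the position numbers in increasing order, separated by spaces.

2 3 4 6

From /i/ at 2 rightward: 3 /ɛ/ → [+ATR]; 4 /i/ is itself a trigger — this domain ends here.
From /i/ at 4 rightward: 5 /r/ transparent; 6 /ɔ/ → [+ATR]; word edge.
Target with no active source: position 1 stays [-ATR].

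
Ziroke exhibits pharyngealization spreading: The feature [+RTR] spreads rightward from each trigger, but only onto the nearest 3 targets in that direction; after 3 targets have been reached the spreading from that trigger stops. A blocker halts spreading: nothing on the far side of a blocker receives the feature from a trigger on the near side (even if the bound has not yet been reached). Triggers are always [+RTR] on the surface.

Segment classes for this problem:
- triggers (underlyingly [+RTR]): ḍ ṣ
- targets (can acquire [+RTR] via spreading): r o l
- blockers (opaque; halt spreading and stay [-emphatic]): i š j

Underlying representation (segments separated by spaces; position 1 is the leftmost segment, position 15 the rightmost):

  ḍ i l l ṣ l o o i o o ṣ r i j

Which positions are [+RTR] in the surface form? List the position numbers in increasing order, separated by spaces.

1 5 6 7 8 12 13

From /ḍ/ at 1 rightward: 2 /i/ blocks.
From /ṣ/ at 5 rightward: 6 /l/ → [+RTR]; 7 /o/ → [+RTR]; 8 /o/ → [+RTR]; bound reached.
From /ṣ/ at 12 rightward: 13 /r/ → [+RTR]; 14 /i/ blocks.
Targets with no active source: positions 3 4 10 11 stay [-emphatic].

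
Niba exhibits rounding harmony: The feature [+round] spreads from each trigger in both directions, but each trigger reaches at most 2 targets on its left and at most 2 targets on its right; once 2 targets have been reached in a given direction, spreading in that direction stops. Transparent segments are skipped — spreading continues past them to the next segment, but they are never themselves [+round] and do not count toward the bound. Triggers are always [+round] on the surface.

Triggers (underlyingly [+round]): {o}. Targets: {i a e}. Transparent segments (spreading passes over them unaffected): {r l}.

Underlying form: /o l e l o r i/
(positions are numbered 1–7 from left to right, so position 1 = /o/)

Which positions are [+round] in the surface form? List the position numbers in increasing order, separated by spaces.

1 3 5 7

From /o/ at 1 rightward: 2 /l/ transparent; 3 /e/ → [+round]; 4 /l/ transparent; 5 /o/ is itself a trigger — this domain ends here.
From /o/ at 1 leftward: word edge.
From /o/ at 5 rightward: 6 /r/ transparent; 7 /i/ → [+round]; word edge.
From /o/ at 5 leftward: 4 /l/ transparent; 3 /e/ → [+round]; 2 /l/ transparent; 1 /o/ is itself a trigger — this domain ends here.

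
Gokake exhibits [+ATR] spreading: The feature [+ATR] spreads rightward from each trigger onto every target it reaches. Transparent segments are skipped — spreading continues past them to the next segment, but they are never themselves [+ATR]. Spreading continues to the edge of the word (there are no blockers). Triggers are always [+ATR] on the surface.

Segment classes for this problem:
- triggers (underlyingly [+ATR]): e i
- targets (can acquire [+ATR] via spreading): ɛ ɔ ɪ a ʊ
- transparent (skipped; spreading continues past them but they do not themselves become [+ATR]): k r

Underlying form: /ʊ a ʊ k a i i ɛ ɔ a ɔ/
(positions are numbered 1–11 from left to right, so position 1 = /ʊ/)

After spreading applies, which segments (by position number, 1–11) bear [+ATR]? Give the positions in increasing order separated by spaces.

From /i/ at 6 rightward: 7 /i/ is itself a trigger — this domain ends here.
From /i/ at 7 rightward: 8 /ɛ/ → [+ATR]; 9 /ɔ/ → [+ATR]; 10 /a/ → [+ATR]; 11 /ɔ/ → [+ATR]; word edge.
Targets with no active source: positions 1 2 3 5 stay [-ATR].

6 7 8 9 10 11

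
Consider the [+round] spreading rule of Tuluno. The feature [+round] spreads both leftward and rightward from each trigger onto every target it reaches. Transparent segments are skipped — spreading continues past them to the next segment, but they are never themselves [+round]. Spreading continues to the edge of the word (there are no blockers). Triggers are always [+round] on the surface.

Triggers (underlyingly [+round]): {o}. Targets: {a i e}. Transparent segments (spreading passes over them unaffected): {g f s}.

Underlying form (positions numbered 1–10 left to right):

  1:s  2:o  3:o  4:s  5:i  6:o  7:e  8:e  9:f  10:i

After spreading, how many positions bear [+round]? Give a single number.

From /o/ at 2 rightward: 3 /o/ is itself a trigger — this domain ends here.
From /o/ at 2 leftward: 1 /s/ transparent; word edge.
From /o/ at 3 rightward: 4 /s/ transparent; 5 /i/ → [+round]; 6 /o/ is itself a trigger — this domain ends here.
From /o/ at 3 leftward: 2 /o/ is itself a trigger — this domain ends here.
From /o/ at 6 rightward: 7 /e/ → [+round]; 8 /e/ → [+round]; 9 /f/ transparent; 10 /i/ → [+round]; word edge.
From /o/ at 6 leftward: 5 /i/ → [+round]; 4 /s/ transparent; 3 /o/ is itself a trigger — this domain ends here.
[+round] positions on the surface: 2 3 5 6 7 8 10.

7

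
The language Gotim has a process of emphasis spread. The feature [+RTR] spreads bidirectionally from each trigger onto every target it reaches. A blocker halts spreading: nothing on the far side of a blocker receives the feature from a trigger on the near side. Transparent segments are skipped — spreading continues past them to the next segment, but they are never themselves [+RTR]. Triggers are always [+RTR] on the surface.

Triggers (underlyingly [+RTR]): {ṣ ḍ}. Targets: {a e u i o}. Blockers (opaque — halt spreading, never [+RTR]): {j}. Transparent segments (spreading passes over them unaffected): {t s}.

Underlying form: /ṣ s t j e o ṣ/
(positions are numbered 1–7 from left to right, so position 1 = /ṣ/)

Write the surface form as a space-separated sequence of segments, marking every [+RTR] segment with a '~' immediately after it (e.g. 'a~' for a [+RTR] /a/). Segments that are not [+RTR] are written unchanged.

From /ṣ/ at 1 rightward: 2 /s/ transparent; 3 /t/ transparent; 4 /j/ blocks.
From /ṣ/ at 1 leftward: word edge.
From /ṣ/ at 7 rightward: word edge.
From /ṣ/ at 7 leftward: 6 /o/ → [+RTR]; 5 /e/ → [+RTR]; 4 /j/ blocks.
[+RTR] positions on the surface: 1 5 6 7.

ṣ~ s t j e~ o~ ṣ~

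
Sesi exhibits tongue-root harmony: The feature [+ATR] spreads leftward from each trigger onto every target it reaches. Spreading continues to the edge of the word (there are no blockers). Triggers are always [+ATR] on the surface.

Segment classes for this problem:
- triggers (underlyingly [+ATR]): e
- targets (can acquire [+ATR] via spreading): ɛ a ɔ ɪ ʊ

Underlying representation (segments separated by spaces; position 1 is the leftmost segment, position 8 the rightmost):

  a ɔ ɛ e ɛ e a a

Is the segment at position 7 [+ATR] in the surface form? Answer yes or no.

From /e/ at 4 leftward: 3 /ɛ/ → [+ATR]; 2 /ɔ/ → [+ATR]; 1 /a/ → [+ATR]; word edge.
From /e/ at 6 leftward: 5 /ɛ/ → [+ATR]; 4 /e/ is itself a trigger — this domain ends here.
Targets with no active source: positions 7 8 stay [-ATR].
[+ATR] positions on the surface: 1 2 3 4 5 6.

no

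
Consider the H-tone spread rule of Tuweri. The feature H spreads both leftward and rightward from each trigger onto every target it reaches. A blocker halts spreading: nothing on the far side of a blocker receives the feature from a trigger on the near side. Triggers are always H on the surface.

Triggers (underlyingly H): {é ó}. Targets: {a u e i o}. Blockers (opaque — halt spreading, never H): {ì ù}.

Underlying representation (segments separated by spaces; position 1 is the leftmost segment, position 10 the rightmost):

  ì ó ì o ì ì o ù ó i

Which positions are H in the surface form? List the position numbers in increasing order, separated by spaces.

From /ó/ at 2 rightward: 3 /ì/ blocks.
From /ó/ at 2 leftward: 1 /ì/ blocks.
From /ó/ at 9 rightward: 10 /i/ → H; word edge.
From /ó/ at 9 leftward: 8 /ù/ blocks.
Targets with no active source: positions 4 7 stay [-high tone].

2 9 10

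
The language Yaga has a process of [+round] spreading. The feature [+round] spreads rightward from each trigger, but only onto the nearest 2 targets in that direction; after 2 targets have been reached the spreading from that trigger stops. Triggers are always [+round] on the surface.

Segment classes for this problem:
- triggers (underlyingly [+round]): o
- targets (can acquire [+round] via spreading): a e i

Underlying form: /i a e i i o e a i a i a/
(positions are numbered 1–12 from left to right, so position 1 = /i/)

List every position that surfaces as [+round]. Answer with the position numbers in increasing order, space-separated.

6 7 8

From /o/ at 6 rightward: 7 /e/ → [+round]; 8 /a/ → [+round]; bound reached.
Targets with no active source: positions 1 2 3 4 5 9 10 11 12 stay [-round].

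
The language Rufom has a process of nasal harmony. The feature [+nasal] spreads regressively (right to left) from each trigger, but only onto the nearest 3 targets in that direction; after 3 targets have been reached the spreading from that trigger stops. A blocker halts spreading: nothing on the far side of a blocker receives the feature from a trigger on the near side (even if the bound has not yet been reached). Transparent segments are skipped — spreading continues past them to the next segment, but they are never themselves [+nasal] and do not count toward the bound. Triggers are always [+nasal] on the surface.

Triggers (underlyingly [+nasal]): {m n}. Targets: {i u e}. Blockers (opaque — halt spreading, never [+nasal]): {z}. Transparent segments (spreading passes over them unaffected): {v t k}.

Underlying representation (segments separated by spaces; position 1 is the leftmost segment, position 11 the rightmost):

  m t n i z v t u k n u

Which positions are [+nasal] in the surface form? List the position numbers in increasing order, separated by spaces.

From /m/ at 1 leftward: word edge.
From /n/ at 3 leftward: 2 /t/ transparent; 1 /m/ is itself a trigger — this domain ends here.
From /n/ at 10 leftward: 9 /k/ transparent; 8 /u/ → [+nasal]; 7 /t/ transparent; 6 /v/ transparent; 5 /z/ blocks.
Targets with no active source: positions 4 11 stay [-nasal].

1 3 8 10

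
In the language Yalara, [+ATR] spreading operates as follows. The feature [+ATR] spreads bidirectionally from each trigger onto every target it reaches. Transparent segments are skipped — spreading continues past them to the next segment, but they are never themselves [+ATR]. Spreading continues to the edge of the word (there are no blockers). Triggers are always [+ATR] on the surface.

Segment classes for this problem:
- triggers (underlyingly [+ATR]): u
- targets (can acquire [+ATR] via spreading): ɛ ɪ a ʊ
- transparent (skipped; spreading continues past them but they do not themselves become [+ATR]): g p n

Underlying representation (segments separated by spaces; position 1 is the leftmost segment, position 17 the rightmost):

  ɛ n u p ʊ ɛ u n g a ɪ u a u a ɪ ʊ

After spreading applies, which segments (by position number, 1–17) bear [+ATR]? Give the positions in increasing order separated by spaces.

From /u/ at 3 rightward: 4 /p/ transparent; 5 /ʊ/ → [+ATR]; 6 /ɛ/ → [+ATR]; 7 /u/ is itself a trigger — this domain ends here.
From /u/ at 3 leftward: 2 /n/ transparent; 1 /ɛ/ → [+ATR]; word edge.
From /u/ at 7 rightward: 8 /n/ transparent; 9 /g/ transparent; 10 /a/ → [+ATR]; 11 /ɪ/ → [+ATR]; 12 /u/ is itself a trigger — this domain ends here.
From /u/ at 7 leftward: 6 /ɛ/ → [+ATR]; 5 /ʊ/ → [+ATR]; 4 /p/ transparent; 3 /u/ is itself a trigger — this domain ends here.
From /u/ at 12 rightward: 13 /a/ → [+ATR]; 14 /u/ is itself a trigger — this domain ends here.
From /u/ at 12 leftward: 11 /ɪ/ → [+ATR]; 10 /a/ → [+ATR]; 9 /g/ transparent; 8 /n/ transparent; 7 /u/ is itself a trigger — this domain ends here.
From /u/ at 14 rightward: 15 /a/ → [+ATR]; 16 /ɪ/ → [+ATR]; 17 /ʊ/ → [+ATR]; word edge.
From /u/ at 14 leftward: 13 /a/ → [+ATR]; 12 /u/ is itself a trigger — this domain ends here.

1 3 5 6 7 10 11 12 13 14 15 16 17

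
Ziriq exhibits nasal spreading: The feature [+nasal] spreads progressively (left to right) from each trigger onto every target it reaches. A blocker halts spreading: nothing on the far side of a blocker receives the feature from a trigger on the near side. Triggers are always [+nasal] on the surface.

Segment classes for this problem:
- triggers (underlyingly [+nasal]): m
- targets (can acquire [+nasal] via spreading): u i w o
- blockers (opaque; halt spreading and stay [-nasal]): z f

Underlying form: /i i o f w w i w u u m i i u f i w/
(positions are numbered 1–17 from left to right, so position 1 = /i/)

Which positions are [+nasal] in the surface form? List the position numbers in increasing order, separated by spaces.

From /m/ at 11 rightward: 12 /i/ → [+nasal]; 13 /i/ → [+nasal]; 14 /u/ → [+nasal]; 15 /f/ blocks.
Targets with no active source: positions 1 2 3 5 6 7 8 9 10 16 17 stay [-nasal].

11 12 13 14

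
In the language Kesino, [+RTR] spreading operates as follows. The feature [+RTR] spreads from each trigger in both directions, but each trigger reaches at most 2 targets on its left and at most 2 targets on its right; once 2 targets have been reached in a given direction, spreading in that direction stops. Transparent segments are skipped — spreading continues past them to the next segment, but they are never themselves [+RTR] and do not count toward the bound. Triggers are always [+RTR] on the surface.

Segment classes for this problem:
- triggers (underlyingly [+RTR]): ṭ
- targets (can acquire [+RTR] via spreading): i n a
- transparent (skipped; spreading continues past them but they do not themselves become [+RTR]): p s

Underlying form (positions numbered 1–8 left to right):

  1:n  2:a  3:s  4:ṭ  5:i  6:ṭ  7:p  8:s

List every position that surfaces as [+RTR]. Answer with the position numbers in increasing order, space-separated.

From /ṭ/ at 4 rightward: 5 /i/ → [+RTR]; 6 /ṭ/ is itself a trigger — this domain ends here.
From /ṭ/ at 4 leftward: 3 /s/ transparent; 2 /a/ → [+RTR]; 1 /n/ → [+RTR]; bound reached.
From /ṭ/ at 6 rightward: 7 /p/ transparent; 8 /s/ transparent; word edge.
From /ṭ/ at 6 leftward: 5 /i/ → [+RTR]; 4 /ṭ/ is itself a trigger — this domain ends here.

1 2 4 5 6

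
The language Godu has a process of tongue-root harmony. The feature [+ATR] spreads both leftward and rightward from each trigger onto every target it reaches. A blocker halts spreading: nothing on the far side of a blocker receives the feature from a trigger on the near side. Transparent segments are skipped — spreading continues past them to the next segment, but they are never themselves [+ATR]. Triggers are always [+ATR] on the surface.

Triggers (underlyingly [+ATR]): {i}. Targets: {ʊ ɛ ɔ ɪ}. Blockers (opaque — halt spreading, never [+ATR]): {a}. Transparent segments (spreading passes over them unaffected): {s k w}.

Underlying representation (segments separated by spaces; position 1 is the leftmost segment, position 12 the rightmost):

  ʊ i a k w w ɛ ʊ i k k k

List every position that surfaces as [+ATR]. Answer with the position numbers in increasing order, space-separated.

From /i/ at 2 rightward: 3 /a/ blocks.
From /i/ at 2 leftward: 1 /ʊ/ → [+ATR]; word edge.
From /i/ at 9 rightward: 10 /k/ transparent; 11 /k/ transparent; 12 /k/ transparent; word edge.
From /i/ at 9 leftward: 8 /ʊ/ → [+ATR]; 7 /ɛ/ → [+ATR]; 6 /w/ transparent; 5 /w/ transparent; 4 /k/ transparent; 3 /a/ blocks.

1 2 7 8 9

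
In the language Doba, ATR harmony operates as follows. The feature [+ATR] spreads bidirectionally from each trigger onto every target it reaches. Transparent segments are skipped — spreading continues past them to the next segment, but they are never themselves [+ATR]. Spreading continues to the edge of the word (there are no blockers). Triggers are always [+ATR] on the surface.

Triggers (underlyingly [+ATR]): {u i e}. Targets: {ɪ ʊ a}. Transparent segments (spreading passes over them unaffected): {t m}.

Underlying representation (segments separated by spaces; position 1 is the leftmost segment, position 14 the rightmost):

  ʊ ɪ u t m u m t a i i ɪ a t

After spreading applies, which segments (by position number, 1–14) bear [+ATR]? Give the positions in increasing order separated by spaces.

1 2 3 6 9 10 11 12 13

From /u/ at 3 rightward: 4 /t/ transparent; 5 /m/ transparent; 6 /u/ is itself a trigger — this domain ends here.
From /u/ at 3 leftward: 2 /ɪ/ → [+ATR]; 1 /ʊ/ → [+ATR]; word edge.
From /u/ at 6 rightward: 7 /m/ transparent; 8 /t/ transparent; 9 /a/ → [+ATR]; 10 /i/ is itself a trigger — this domain ends here.
From /u/ at 6 leftward: 5 /m/ transparent; 4 /t/ transparent; 3 /u/ is itself a trigger — this domain ends here.
From /i/ at 10 rightward: 11 /i/ is itself a trigger — this domain ends here.
From /i/ at 10 leftward: 9 /a/ → [+ATR]; 8 /t/ transparent; 7 /m/ transparent; 6 /u/ is itself a trigger — this domain ends here.
From /i/ at 11 rightward: 12 /ɪ/ → [+ATR]; 13 /a/ → [+ATR]; 14 /t/ transparent; word edge.
From /i/ at 11 leftward: 10 /i/ is itself a trigger — this domain ends here.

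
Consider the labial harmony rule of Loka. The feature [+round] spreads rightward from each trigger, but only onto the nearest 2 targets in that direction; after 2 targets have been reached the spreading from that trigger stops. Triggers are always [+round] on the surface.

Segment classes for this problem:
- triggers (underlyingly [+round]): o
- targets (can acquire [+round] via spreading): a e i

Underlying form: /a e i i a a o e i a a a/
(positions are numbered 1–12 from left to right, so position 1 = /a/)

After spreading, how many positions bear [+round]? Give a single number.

3

From /o/ at 7 rightward: 8 /e/ → [+round]; 9 /i/ → [+round]; bound reached.
Targets with no active source: positions 1 2 3 4 5 6 10 11 12 stay [-round].
[+round] positions on the surface: 7 8 9.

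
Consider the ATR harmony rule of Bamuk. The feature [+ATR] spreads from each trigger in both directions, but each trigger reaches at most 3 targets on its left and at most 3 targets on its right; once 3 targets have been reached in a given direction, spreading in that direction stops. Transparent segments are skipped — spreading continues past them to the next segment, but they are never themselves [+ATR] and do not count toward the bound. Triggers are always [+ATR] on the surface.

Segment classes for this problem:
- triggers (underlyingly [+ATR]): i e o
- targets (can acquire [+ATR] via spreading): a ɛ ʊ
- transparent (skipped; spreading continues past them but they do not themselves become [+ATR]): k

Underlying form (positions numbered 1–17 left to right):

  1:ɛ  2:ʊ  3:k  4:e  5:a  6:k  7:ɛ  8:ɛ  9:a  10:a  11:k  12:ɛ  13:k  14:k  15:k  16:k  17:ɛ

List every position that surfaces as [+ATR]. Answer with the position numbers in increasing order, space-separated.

From /e/ at 4 rightward: 5 /a/ → [+ATR]; 6 /k/ transparent; 7 /ɛ/ → [+ATR]; 8 /ɛ/ → [+ATR]; bound reached.
From /e/ at 4 leftward: 3 /k/ transparent; 2 /ʊ/ → [+ATR]; 1 /ɛ/ → [+ATR]; word edge.
Targets with no active source: positions 9 10 12 17 stay [-ATR].

1 2 4 5 7 8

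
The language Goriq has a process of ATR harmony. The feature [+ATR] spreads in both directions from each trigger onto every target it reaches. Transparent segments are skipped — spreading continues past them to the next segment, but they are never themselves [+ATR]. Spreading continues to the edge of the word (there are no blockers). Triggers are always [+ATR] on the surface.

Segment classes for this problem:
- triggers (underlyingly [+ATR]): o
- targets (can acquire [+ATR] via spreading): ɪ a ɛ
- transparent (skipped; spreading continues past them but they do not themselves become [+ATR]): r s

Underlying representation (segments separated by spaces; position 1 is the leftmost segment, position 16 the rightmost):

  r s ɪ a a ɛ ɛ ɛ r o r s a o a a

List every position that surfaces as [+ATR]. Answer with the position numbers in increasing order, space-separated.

From /o/ at 10 rightward: 11 /r/ transparent; 12 /s/ transparent; 13 /a/ → [+ATR]; 14 /o/ is itself a trigger — this domain ends here.
From /o/ at 10 leftward: 9 /r/ transparent; 8 /ɛ/ → [+ATR]; 7 /ɛ/ → [+ATR]; 6 /ɛ/ → [+ATR]; 5 /a/ → [+ATR]; 4 /a/ → [+ATR]; 3 /ɪ/ → [+ATR]; 2 /s/ transparent; 1 /r/ transparent; word edge.
From /o/ at 14 rightward: 15 /a/ → [+ATR]; 16 /a/ → [+ATR]; word edge.
From /o/ at 14 leftward: 13 /a/ → [+ATR]; 12 /s/ transparent; 11 /r/ transparent; 10 /o/ is itself a trigger — this domain ends here.

3 4 5 6 7 8 10 13 14 15 16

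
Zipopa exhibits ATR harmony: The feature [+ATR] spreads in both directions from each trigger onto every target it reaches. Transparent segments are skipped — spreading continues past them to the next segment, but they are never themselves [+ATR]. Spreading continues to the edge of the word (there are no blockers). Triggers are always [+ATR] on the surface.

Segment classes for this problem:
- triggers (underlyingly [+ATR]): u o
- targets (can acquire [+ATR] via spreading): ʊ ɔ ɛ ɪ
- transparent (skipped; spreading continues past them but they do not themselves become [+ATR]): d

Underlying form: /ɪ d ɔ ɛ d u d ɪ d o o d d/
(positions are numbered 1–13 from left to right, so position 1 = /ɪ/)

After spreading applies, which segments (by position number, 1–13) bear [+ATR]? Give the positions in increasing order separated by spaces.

1 3 4 6 8 10 11

From /u/ at 6 rightward: 7 /d/ transparent; 8 /ɪ/ → [+ATR]; 9 /d/ transparent; 10 /o/ is itself a trigger — this domain ends here.
From /u/ at 6 leftward: 5 /d/ transparent; 4 /ɛ/ → [+ATR]; 3 /ɔ/ → [+ATR]; 2 /d/ transparent; 1 /ɪ/ → [+ATR]; word edge.
From /o/ at 10 rightward: 11 /o/ is itself a trigger — this domain ends here.
From /o/ at 10 leftward: 9 /d/ transparent; 8 /ɪ/ → [+ATR]; 7 /d/ transparent; 6 /u/ is itself a trigger — this domain ends here.
From /o/ at 11 rightward: 12 /d/ transparent; 13 /d/ transparent; word edge.
From /o/ at 11 leftward: 10 /o/ is itself a trigger — this domain ends here.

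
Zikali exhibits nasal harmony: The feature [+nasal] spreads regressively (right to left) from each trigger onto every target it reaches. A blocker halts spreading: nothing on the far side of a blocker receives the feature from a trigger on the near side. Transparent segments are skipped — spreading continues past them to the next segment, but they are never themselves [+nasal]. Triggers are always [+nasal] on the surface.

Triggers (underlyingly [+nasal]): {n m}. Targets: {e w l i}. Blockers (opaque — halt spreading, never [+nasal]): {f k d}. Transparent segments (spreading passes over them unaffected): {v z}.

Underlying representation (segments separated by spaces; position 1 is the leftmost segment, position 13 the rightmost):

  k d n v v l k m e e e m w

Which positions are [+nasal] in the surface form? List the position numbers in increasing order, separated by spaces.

3 8 9 10 11 12

From /n/ at 3 leftward: 2 /d/ blocks.
From /m/ at 8 leftward: 7 /k/ blocks.
From /m/ at 12 leftward: 11 /e/ → [+nasal]; 10 /e/ → [+nasal]; 9 /e/ → [+nasal]; 8 /m/ is itself a trigger — this domain ends here.
Targets with no active source: positions 6 13 stay [-nasal].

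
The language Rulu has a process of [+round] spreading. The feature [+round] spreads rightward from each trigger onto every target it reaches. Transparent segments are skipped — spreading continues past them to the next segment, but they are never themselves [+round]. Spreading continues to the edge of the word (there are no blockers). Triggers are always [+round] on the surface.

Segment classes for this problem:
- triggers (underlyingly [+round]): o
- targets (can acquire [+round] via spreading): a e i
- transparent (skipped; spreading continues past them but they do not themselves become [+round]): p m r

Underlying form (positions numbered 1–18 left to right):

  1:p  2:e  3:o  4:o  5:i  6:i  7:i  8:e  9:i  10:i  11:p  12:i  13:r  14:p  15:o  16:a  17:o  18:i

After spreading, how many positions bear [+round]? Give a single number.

From /o/ at 3 rightward: 4 /o/ is itself a trigger — this domain ends here.
From /o/ at 4 rightward: 5 /i/ → [+round]; 6 /i/ → [+round]; 7 /i/ → [+round]; 8 /e/ → [+round]; 9 /i/ → [+round]; 10 /i/ → [+round]; 11 /p/ transparent; 12 /i/ → [+round]; 13 /r/ transparent; 14 /p/ transparent; 15 /o/ is itself a trigger — this domain ends here.
From /o/ at 15 rightward: 16 /a/ → [+round]; 17 /o/ is itself a trigger — this domain ends here.
From /o/ at 17 rightward: 18 /i/ → [+round]; word edge.
Target with no active source: position 2 stays [-round].
[+round] positions on the surface: 3 4 5 6 7 8 9 10 12 15 16 17 18.

13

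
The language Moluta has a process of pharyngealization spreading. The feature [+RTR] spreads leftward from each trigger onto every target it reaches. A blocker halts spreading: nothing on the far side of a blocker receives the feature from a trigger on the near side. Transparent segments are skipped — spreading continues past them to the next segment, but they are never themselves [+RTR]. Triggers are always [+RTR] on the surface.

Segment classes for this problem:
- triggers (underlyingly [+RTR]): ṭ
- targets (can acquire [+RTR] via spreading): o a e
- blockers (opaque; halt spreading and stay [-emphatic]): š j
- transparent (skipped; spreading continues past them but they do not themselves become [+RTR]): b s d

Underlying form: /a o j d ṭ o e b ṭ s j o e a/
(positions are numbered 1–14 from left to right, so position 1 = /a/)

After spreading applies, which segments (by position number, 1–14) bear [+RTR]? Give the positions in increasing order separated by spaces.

From /ṭ/ at 5 leftward: 4 /d/ transparent; 3 /j/ blocks.
From /ṭ/ at 9 leftward: 8 /b/ transparent; 7 /e/ → [+RTR]; 6 /o/ → [+RTR]; 5 /ṭ/ is itself a trigger — this domain ends here.
Targets with no active source: positions 1 2 12 13 14 stay [-emphatic].

5 6 7 9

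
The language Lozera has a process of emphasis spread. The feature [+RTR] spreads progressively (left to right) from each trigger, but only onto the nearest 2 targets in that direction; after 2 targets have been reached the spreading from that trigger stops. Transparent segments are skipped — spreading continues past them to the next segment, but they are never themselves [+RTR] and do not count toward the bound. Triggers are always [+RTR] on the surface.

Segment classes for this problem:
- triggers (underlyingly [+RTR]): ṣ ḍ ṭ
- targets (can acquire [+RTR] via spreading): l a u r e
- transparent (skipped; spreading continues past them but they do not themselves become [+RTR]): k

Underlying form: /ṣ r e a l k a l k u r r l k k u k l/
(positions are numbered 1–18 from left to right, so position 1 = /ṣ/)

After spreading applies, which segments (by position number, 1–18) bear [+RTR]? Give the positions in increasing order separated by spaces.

1 2 3

From /ṣ/ at 1 rightward: 2 /r/ → [+RTR]; 3 /e/ → [+RTR]; bound reached.
Targets with no active source: positions 4 5 7 8 10 11 12 13 16 18 stay [-emphatic].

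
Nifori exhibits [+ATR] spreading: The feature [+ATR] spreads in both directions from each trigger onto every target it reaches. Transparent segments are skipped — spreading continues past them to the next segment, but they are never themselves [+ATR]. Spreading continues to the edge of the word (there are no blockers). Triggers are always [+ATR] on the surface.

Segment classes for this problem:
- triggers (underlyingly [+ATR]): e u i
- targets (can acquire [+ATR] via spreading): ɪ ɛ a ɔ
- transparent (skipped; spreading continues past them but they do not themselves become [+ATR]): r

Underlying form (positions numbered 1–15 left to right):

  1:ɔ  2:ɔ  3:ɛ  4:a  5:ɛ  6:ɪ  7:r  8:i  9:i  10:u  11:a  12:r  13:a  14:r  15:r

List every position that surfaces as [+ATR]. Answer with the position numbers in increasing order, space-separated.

From /i/ at 8 rightward: 9 /i/ is itself a trigger — this domain ends here.
From /i/ at 8 leftward: 7 /r/ transparent; 6 /ɪ/ → [+ATR]; 5 /ɛ/ → [+ATR]; 4 /a/ → [+ATR]; 3 /ɛ/ → [+ATR]; 2 /ɔ/ → [+ATR]; 1 /ɔ/ → [+ATR]; word edge.
From /i/ at 9 rightward: 10 /u/ is itself a trigger — this domain ends here.
From /i/ at 9 leftward: 8 /i/ is itself a trigger — this domain ends here.
From /u/ at 10 rightward: 11 /a/ → [+ATR]; 12 /r/ transparent; 13 /a/ → [+ATR]; 14 /r/ transparent; 15 /r/ transparent; word edge.
From /u/ at 10 leftward: 9 /i/ is itself a trigger — this domain ends here.

1 2 3 4 5 6 8 9 10 11 13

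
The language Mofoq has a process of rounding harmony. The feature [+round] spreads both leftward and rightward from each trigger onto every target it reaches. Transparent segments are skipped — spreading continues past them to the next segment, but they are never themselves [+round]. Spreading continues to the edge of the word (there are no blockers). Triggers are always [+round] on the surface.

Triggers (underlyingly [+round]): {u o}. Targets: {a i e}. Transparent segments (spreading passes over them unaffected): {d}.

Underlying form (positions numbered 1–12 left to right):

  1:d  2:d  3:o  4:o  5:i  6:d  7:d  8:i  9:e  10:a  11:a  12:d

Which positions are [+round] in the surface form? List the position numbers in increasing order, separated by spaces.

3 4 5 8 9 10 11

From /o/ at 3 rightward: 4 /o/ is itself a trigger — this domain ends here.
From /o/ at 3 leftward: 2 /d/ transparent; 1 /d/ transparent; word edge.
From /o/ at 4 rightward: 5 /i/ → [+round]; 6 /d/ transparent; 7 /d/ transparent; 8 /i/ → [+round]; 9 /e/ → [+round]; 10 /a/ → [+round]; 11 /a/ → [+round]; 12 /d/ transparent; word edge.
From /o/ at 4 leftward: 3 /o/ is itself a trigger — this domain ends here.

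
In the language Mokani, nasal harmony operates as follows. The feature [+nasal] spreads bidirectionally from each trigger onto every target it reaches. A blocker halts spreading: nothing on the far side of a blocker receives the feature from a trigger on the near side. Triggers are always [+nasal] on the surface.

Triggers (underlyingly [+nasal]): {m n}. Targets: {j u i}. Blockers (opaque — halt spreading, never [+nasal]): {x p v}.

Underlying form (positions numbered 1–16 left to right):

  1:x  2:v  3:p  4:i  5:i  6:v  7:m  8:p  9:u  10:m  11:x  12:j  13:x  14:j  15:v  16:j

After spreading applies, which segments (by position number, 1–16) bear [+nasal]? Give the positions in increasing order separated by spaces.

From /m/ at 7 rightward: 8 /p/ blocks.
From /m/ at 7 leftward: 6 /v/ blocks.
From /m/ at 10 rightward: 11 /x/ blocks.
From /m/ at 10 leftward: 9 /u/ → [+nasal]; 8 /p/ blocks.
Targets with no active source: positions 4 5 12 14 16 stay [-nasal].

7 9 10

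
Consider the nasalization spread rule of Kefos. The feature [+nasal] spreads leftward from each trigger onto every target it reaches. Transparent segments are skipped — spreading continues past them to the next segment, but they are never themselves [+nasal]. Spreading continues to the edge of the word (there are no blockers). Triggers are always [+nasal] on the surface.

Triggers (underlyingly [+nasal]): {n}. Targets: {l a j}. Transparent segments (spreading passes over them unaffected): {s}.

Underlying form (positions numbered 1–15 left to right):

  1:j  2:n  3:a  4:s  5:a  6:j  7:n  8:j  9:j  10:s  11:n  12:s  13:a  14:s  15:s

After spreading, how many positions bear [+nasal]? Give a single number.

9

From /n/ at 2 leftward: 1 /j/ → [+nasal]; word edge.
From /n/ at 7 leftward: 6 /j/ → [+nasal]; 5 /a/ → [+nasal]; 4 /s/ transparent; 3 /a/ → [+nasal]; 2 /n/ is itself a trigger — this domain ends here.
From /n/ at 11 leftward: 10 /s/ transparent; 9 /j/ → [+nasal]; 8 /j/ → [+nasal]; 7 /n/ is itself a trigger — this domain ends here.
Target with no active source: position 13 stays [-nasal].
[+nasal] positions on the surface: 1 2 3 5 6 7 8 9 11.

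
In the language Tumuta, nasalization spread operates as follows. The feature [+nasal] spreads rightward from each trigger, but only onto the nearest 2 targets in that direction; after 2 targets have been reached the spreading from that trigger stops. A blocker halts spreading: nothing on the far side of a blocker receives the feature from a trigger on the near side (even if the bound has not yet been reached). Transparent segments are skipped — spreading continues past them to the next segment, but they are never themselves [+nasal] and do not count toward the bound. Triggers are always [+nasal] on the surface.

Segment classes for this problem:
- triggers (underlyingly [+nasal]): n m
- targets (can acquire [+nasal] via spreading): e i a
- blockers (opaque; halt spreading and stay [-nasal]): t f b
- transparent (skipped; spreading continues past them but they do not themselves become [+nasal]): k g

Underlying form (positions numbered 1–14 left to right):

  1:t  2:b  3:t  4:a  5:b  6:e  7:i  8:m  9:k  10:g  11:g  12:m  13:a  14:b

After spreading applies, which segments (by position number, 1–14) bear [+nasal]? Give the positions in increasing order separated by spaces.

8 12 13

From /m/ at 8 rightward: 9 /k/ transparent; 10 /g/ transparent; 11 /g/ transparent; 12 /m/ is itself a trigger — this domain ends here.
From /m/ at 12 rightward: 13 /a/ → [+nasal]; 14 /b/ blocks.
Targets with no active source: positions 4 6 7 stay [-nasal].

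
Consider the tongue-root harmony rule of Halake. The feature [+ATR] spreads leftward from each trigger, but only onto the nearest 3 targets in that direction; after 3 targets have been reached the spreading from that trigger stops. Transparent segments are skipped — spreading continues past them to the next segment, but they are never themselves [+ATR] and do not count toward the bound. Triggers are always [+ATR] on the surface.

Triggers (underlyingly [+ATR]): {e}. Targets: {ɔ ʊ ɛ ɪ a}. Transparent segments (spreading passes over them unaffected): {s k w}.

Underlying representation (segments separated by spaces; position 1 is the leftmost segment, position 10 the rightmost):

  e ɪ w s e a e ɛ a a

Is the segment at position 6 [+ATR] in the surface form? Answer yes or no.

From /e/ at 1 leftward: word edge.
From /e/ at 5 leftward: 4 /s/ transparent; 3 /w/ transparent; 2 /ɪ/ → [+ATR]; 1 /e/ is itself a trigger — this domain ends here.
From /e/ at 7 leftward: 6 /a/ → [+ATR]; 5 /e/ is itself a trigger — this domain ends here.
Targets with no active source: positions 8 9 10 stay [-ATR].
[+ATR] positions on the surface: 1 2 5 6 7.

yes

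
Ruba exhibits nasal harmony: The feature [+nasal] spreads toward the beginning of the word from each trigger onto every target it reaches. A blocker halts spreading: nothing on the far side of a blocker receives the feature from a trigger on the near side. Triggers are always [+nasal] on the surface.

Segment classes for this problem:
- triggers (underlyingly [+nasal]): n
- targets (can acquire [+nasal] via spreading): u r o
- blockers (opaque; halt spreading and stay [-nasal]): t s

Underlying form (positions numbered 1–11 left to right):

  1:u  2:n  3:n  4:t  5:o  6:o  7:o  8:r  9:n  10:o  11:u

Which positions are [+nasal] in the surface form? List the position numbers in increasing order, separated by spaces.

1 2 3 5 6 7 8 9

From /n/ at 2 leftward: 1 /u/ → [+nasal]; word edge.
From /n/ at 3 leftward: 2 /n/ is itself a trigger — this domain ends here.
From /n/ at 9 leftward: 8 /r/ → [+nasal]; 7 /o/ → [+nasal]; 6 /o/ → [+nasal]; 5 /o/ → [+nasal]; 4 /t/ blocks.
Targets with no active source: positions 10 11 stay [-nasal].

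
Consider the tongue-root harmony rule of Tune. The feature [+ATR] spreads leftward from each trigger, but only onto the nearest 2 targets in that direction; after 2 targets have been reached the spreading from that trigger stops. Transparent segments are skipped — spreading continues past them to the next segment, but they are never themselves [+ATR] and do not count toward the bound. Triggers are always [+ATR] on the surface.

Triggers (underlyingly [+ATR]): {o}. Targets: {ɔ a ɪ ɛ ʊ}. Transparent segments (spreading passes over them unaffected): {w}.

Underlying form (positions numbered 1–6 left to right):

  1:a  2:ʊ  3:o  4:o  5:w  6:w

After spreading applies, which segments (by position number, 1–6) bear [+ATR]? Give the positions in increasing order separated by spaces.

1 2 3 4

From /o/ at 3 leftward: 2 /ʊ/ → [+ATR]; 1 /a/ → [+ATR]; bound reached.
From /o/ at 4 leftward: 3 /o/ is itself a trigger — this domain ends here.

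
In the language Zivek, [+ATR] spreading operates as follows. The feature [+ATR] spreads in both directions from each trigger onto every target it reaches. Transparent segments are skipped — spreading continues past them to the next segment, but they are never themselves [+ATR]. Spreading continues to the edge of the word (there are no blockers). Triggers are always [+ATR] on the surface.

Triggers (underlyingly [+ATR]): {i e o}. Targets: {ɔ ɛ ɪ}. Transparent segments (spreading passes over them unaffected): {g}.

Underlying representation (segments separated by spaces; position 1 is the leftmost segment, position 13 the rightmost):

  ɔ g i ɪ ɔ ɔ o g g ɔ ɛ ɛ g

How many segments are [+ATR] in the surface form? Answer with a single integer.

9

From /i/ at 3 rightward: 4 /ɪ/ → [+ATR]; 5 /ɔ/ → [+ATR]; 6 /ɔ/ → [+ATR]; 7 /o/ is itself a trigger — this domain ends here.
From /i/ at 3 leftward: 2 /g/ transparent; 1 /ɔ/ → [+ATR]; word edge.
From /o/ at 7 rightward: 8 /g/ transparent; 9 /g/ transparent; 10 /ɔ/ → [+ATR]; 11 /ɛ/ → [+ATR]; 12 /ɛ/ → [+ATR]; 13 /g/ transparent; word edge.
From /o/ at 7 leftward: 6 /ɔ/ → [+ATR]; 5 /ɔ/ → [+ATR]; 4 /ɪ/ → [+ATR]; 3 /i/ is itself a trigger — this domain ends here.
[+ATR] positions on the surface: 1 3 4 5 6 7 10 11 12.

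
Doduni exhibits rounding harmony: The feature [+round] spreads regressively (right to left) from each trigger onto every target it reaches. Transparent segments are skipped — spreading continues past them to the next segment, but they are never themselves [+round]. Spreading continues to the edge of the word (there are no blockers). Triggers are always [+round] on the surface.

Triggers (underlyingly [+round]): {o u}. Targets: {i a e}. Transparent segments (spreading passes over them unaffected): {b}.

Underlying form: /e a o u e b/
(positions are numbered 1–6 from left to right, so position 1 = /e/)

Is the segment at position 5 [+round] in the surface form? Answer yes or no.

no

From /o/ at 3 leftward: 2 /a/ → [+round]; 1 /e/ → [+round]; word edge.
From /u/ at 4 leftward: 3 /o/ is itself a trigger — this domain ends here.
Target with no active source: position 5 stays [-round].
[+round] positions on the surface: 1 2 3 4.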